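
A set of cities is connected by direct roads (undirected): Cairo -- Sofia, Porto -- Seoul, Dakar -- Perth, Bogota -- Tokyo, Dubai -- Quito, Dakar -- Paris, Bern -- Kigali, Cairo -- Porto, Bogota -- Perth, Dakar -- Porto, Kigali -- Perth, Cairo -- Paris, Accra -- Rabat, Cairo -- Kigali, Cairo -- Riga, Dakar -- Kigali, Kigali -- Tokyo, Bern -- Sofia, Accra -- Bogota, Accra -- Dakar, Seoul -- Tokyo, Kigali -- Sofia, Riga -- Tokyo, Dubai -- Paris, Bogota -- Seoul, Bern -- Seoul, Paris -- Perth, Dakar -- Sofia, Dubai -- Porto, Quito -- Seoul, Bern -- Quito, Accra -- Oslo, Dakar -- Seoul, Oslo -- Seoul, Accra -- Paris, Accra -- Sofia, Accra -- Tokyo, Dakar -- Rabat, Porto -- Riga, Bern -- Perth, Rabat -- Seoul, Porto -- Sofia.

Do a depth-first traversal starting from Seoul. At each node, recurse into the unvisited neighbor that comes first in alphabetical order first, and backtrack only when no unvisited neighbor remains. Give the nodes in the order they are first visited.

Visit Seoul
Seoul → Bern
Bern → Kigali
Kigali → Cairo
Cairo → Paris
Paris → Accra
Accra → Bogota
Bogota → Perth
Perth → Dakar
Dakar → Porto
Porto → Dubai
Dubai → Quito
Porto → Riga
Riga → Tokyo
Porto → Sofia
Dakar → Rabat
Accra → Oslo

Seoul → Bern → Kigali → Cairo → Paris → Accra → Bogota → Perth → Dakar → Porto → Dubai → Quito → Riga → Tokyo → Sofia → Rabat → Oslo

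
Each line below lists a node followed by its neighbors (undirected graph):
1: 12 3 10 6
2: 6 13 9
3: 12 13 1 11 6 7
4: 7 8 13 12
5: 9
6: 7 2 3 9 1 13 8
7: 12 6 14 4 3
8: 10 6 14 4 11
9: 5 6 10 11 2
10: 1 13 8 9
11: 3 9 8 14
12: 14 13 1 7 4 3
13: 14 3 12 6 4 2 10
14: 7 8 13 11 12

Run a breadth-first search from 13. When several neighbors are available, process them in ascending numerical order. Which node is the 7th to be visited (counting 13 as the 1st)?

Visit 13; enqueue 2, 3, 4, 6, 10, 12, 14 → queue [2, 3, 4, 6, 10, 12, 14]
Visit 2; enqueue 9 → queue [3, 4, 6, 10, 12, 14, 9]
Visit 3; enqueue 1, 7, 11 → queue [4, 6, 10, 12, 14, 9, 1, 7, 11]
Visit 4; enqueue 8 → queue [6, 10, 12, 14, 9, 1, 7, 11, 8]
Visit 6 → queue [10, 12, 14, 9, 1, 7, 11, 8]
Visit 10 → queue [12, 14, 9, 1, 7, 11, 8]
Visit 12 → queue [14, 9, 1, 7, 11, 8]
Visit 14 → queue [9, 1, 7, 11, 8]
Visit 9; enqueue 5 → queue [1, 7, 11, 8, 5]
Visit 1 → queue [7, 11, 8, 5]
Visit 7 → queue [11, 8, 5]
Visit 11 → queue [8, 5]
Visit 8 → queue [5]
Visit 5 → queue []

Visit order: 13, 2, 3, 4, 6, 10, 12, 14, 9, 1, 7, 11, 8, 5

12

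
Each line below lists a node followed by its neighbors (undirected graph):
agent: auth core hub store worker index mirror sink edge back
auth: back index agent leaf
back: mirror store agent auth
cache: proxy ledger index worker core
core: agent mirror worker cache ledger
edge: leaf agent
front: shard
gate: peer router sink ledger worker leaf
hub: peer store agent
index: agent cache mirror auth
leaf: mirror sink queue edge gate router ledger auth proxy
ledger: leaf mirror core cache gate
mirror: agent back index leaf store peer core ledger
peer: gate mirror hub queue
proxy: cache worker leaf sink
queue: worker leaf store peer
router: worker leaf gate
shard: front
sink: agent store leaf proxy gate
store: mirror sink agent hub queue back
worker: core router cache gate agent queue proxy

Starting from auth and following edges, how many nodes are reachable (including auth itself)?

19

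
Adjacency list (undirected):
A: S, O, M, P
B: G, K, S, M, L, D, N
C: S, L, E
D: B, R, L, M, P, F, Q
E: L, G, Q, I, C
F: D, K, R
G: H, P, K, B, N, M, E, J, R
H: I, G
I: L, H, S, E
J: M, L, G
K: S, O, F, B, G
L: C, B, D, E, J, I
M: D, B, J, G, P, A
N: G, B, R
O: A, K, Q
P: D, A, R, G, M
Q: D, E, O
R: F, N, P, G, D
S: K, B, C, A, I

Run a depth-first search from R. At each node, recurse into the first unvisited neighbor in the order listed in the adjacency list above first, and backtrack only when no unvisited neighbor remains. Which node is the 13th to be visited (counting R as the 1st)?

Visit R
R → F
F → D
D → B
B → G
G → H
H → I
I → L
L → C
C → S
S → K
K → O
O → A
A → M
M → J
M → P
O → Q
Q → E
G → N

Visit order: R, F, D, B, G, H, I, L, C, S, K, O, A, M, J, P, Q, E, N

A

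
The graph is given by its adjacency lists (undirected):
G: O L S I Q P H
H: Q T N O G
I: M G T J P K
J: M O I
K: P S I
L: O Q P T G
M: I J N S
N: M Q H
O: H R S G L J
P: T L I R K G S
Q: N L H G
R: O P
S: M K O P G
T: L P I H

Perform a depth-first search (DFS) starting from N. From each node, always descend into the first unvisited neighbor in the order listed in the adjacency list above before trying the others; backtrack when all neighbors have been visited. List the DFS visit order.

Visit N
N → M
M → I
I → G
G → O
O → H
H → Q
Q → L
L → P
P → T
P → R
P → K
K → S
O → J

N, M, I, G, O, H, Q, L, P, T, R, K, S, J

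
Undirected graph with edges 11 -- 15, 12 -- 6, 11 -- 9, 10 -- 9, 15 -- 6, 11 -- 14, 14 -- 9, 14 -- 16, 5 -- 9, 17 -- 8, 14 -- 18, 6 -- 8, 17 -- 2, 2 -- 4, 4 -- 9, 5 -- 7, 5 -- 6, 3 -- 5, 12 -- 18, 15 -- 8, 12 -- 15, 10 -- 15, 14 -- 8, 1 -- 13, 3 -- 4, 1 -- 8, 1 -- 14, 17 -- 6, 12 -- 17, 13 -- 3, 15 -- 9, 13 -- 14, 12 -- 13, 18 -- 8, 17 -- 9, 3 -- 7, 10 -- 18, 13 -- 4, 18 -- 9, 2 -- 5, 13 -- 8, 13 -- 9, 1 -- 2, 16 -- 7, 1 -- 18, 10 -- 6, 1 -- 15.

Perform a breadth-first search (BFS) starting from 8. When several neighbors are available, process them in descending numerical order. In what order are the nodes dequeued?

8, 18, 17, 15, 14, 13, 6, 1, 12, 10, 9, 2, 11, 16, 4, 3, 5, 7

Visit 8; enqueue 18, 17, 15, 14, 13, 6, 1 → queue [18, 17, 15, 14, 13, 6, 1]
Visit 18; enqueue 12, 10, 9 → queue [17, 15, 14, 13, 6, 1, 12, 10, 9]
Visit 17; enqueue 2 → queue [15, 14, 13, 6, 1, 12, 10, 9, 2]
Visit 15; enqueue 11 → queue [14, 13, 6, 1, 12, 10, 9, 2, 11]
Visit 14; enqueue 16 → queue [13, 6, 1, 12, 10, 9, 2, 11, 16]
Visit 13; enqueue 4, 3 → queue [6, 1, 12, 10, 9, 2, 11, 16, 4, 3]
Visit 6; enqueue 5 → queue [1, 12, 10, 9, 2, 11, 16, 4, 3, 5]
Visit 1 → queue [12, 10, 9, 2, 11, 16, 4, 3, 5]
Visit 12 → queue [10, 9, 2, 11, 16, 4, 3, 5]
Visit 10 → queue [9, 2, 11, 16, 4, 3, 5]
Visit 9 → queue [2, 11, 16, 4, 3, 5]
Visit 2 → queue [11, 16, 4, 3, 5]
Visit 11 → queue [16, 4, 3, 5]
Visit 16; enqueue 7 → queue [4, 3, 5, 7]
Visit 4 → queue [3, 5, 7]
Visit 3 → queue [5, 7]
Visit 5 → queue [7]
Visit 7 → queue []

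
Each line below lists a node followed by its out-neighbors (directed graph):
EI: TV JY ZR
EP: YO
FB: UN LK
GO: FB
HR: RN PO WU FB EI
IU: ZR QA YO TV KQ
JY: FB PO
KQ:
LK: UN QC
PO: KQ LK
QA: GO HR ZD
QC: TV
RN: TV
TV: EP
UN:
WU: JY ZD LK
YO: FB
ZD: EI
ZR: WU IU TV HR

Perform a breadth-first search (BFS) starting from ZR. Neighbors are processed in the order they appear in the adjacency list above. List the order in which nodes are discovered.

ZR -> WU -> IU -> TV -> HR -> JY -> ZD -> LK -> QA -> YO -> KQ -> EP -> RN -> PO -> FB -> EI -> UN -> QC -> GO

Visit ZR; enqueue WU, IU, TV, HR → queue [WU, IU, TV, HR]
Visit WU; enqueue JY, ZD, LK → queue [IU, TV, HR, JY, ZD, LK]
Visit IU; enqueue QA, YO, KQ → queue [TV, HR, JY, ZD, LK, QA, YO, KQ]
Visit TV; enqueue EP → queue [HR, JY, ZD, LK, QA, YO, KQ, EP]
Visit HR; enqueue RN, PO, FB, EI → queue [JY, ZD, LK, QA, YO, KQ, EP, RN, PO, FB, EI]
Visit JY → queue [ZD, LK, QA, YO, KQ, EP, RN, PO, FB, EI]
Visit ZD → queue [LK, QA, YO, KQ, EP, RN, PO, FB, EI]
Visit LK; enqueue UN, QC → queue [QA, YO, KQ, EP, RN, PO, FB, EI, UN, QC]
Visit QA; enqueue GO → queue [YO, KQ, EP, RN, PO, FB, EI, UN, QC, GO]
Visit YO → queue [KQ, EP, RN, PO, FB, EI, UN, QC, GO]
Visit KQ → queue [EP, RN, PO, FB, EI, UN, QC, GO]
Visit EP → queue [RN, PO, FB, EI, UN, QC, GO]
Visit RN → queue [PO, FB, EI, UN, QC, GO]
Visit PO → queue [FB, EI, UN, QC, GO]
Visit FB → queue [EI, UN, QC, GO]
Visit EI → queue [UN, QC, GO]
Visit UN → queue [QC, GO]
Visit QC → queue [GO]
Visit GO → queue []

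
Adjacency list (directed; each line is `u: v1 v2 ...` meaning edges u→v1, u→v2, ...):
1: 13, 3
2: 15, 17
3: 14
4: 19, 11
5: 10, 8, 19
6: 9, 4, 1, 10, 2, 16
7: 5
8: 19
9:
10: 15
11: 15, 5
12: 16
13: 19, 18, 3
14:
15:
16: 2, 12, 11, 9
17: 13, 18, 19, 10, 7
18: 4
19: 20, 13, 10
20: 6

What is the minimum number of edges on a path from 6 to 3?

Level 0: 6
Level 1: 1, 2, 4, 9, 10, 16
Level 2: 3, 11, 12, 13, 15, 17, 19
Level 3: 5, 7, 14, 18, 20
Level 4: 8
3 first appears at level 2.

2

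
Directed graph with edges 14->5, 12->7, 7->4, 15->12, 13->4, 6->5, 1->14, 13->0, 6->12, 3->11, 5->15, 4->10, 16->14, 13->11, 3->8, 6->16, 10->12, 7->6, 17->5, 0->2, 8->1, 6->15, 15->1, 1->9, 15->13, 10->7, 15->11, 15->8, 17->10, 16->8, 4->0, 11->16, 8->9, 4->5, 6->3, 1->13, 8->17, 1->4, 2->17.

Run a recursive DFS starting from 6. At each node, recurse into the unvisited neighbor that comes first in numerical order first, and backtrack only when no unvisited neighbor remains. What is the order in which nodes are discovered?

Visit 6
6 → 3
3 → 8
8 → 1
1 → 4
4 → 0
0 → 2
2 → 17
17 → 5
5 → 15
15 → 11
11 → 16
16 → 14
15 → 12
12 → 7
15 → 13
17 → 10
1 → 9

6, 3, 8, 1, 4, 0, 2, 17, 5, 15, 11, 16, 14, 12, 7, 13, 10, 9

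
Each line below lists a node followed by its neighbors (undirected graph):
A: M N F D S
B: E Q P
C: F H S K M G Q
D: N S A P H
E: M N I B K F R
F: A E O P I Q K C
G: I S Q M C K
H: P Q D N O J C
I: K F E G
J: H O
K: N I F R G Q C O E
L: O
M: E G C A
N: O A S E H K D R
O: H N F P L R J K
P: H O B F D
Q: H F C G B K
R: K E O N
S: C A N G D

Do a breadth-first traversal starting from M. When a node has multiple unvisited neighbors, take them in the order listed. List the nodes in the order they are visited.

Visit M; enqueue E, G, C, A → queue [E, G, C, A]
Visit E; enqueue N, I, B, K, F, R → queue [G, C, A, N, I, B, K, F, R]
Visit G; enqueue S, Q → queue [C, A, N, I, B, K, F, R, S, Q]
Visit C; enqueue H → queue [A, N, I, B, K, F, R, S, Q, H]
Visit A; enqueue D → queue [N, I, B, K, F, R, S, Q, H, D]
Visit N; enqueue O → queue [I, B, K, F, R, S, Q, H, D, O]
Visit I → queue [B, K, F, R, S, Q, H, D, O]
Visit B; enqueue P → queue [K, F, R, S, Q, H, D, O, P]
Visit K → queue [F, R, S, Q, H, D, O, P]
Visit F → queue [R, S, Q, H, D, O, P]
Visit R → queue [S, Q, H, D, O, P]
Visit S → queue [Q, H, D, O, P]
Visit Q → queue [H, D, O, P]
Visit H; enqueue J → queue [D, O, P, J]
Visit D → queue [O, P, J]
Visit O; enqueue L → queue [P, J, L]
Visit P → queue [J, L]
Visit J → queue [L]
Visit L → queue []

M, E, G, C, A, N, I, B, K, F, R, S, Q, H, D, O, P, J, L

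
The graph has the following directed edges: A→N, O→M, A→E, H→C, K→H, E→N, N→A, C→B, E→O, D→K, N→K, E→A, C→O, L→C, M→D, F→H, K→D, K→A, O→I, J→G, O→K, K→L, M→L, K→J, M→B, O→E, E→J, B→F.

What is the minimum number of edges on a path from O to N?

2

Level 0: O
Level 1: E, I, K, M
Level 2: A, B, D, H, J, L, N
Level 3: C, F, G
N first appears at level 2.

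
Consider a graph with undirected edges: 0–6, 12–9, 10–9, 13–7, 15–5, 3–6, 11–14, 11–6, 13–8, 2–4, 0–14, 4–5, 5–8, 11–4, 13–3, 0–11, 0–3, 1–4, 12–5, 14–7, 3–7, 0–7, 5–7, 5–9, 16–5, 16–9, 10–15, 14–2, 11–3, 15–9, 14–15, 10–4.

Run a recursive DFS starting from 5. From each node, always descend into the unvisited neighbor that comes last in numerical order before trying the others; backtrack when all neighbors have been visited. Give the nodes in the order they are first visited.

Visit 5
5 → 16
16 → 9
9 → 15
15 → 14
14 → 11
11 → 6
6 → 3
3 → 13
13 → 8
13 → 7
7 → 0
11 → 4
4 → 10
4 → 2
4 → 1
9 → 12

5 16 9 15 14 11 6 3 13 8 7 0 4 10 2 1 12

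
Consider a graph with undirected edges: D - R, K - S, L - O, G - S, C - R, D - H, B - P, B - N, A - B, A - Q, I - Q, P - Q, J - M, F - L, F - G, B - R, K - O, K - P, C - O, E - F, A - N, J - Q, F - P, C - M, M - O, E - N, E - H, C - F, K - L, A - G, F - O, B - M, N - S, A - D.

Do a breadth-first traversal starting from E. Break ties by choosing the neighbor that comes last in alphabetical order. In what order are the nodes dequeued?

E, N, H, F, S, B, A, D, P, O, L, G, C, K, R, M, Q, J, I

Visit E; enqueue N, H, F → queue [N, H, F]
Visit N; enqueue S, B, A → queue [H, F, S, B, A]
Visit H; enqueue D → queue [F, S, B, A, D]
Visit F; enqueue P, O, L, G, C → queue [S, B, A, D, P, O, L, G, C]
Visit S; enqueue K → queue [B, A, D, P, O, L, G, C, K]
Visit B; enqueue R, M → queue [A, D, P, O, L, G, C, K, R, M]
Visit A; enqueue Q → queue [D, P, O, L, G, C, K, R, M, Q]
Visit D → queue [P, O, L, G, C, K, R, M, Q]
Visit P → queue [O, L, G, C, K, R, M, Q]
Visit O → queue [L, G, C, K, R, M, Q]
Visit L → queue [G, C, K, R, M, Q]
Visit G → queue [C, K, R, M, Q]
Visit C → queue [K, R, M, Q]
Visit K → queue [R, M, Q]
Visit R → queue [M, Q]
Visit M; enqueue J → queue [Q, J]
Visit Q; enqueue I → queue [J, I]
Visit J → queue [I]
Visit I → queue []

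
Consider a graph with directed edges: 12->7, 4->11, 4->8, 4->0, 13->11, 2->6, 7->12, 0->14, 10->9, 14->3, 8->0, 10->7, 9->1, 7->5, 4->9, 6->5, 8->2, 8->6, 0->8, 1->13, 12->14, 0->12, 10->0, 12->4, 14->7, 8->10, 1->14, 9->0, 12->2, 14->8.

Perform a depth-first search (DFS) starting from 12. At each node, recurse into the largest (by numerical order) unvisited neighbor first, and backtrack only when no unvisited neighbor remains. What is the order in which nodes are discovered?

12 14 8 10 9 1 13 11 0 7 5 6 2 3 4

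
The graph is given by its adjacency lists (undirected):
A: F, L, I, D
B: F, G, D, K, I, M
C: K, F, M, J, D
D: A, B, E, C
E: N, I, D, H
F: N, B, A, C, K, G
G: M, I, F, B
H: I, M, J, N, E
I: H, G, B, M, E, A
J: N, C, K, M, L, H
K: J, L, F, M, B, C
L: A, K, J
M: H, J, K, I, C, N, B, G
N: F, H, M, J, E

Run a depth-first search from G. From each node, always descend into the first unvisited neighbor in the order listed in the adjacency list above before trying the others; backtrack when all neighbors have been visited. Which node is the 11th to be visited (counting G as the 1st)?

L

Visit G
G → M
M → H
H → I
I → B
B → F
F → N
N → J
J → C
C → K
K → L
L → A
A → D
D → E

Visit order: G, M, H, I, B, F, N, J, C, K, L, A, D, E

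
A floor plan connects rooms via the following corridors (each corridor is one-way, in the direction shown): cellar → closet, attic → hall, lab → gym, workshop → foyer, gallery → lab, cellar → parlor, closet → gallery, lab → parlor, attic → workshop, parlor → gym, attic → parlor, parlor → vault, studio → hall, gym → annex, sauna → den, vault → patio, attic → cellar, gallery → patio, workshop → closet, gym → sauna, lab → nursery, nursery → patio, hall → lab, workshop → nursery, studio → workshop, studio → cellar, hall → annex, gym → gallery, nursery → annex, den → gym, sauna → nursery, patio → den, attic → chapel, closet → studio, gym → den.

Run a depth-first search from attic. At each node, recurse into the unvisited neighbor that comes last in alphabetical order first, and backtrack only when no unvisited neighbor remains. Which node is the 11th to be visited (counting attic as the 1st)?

Visit attic
attic → workshop
workshop → nursery
nursery → patio
patio → den
den → gym
gym → sauna
gym → gallery
gallery → lab
lab → parlor
parlor → vault
gym → annex
workshop → foyer
workshop → closet
closet → studio
studio → hall
studio → cellar
attic → chapel

Visit order: attic, workshop, nursery, patio, den, gym, sauna, gallery, lab, parlor, vault, annex, foyer, closet, studio, hall, cellar, chapel

vault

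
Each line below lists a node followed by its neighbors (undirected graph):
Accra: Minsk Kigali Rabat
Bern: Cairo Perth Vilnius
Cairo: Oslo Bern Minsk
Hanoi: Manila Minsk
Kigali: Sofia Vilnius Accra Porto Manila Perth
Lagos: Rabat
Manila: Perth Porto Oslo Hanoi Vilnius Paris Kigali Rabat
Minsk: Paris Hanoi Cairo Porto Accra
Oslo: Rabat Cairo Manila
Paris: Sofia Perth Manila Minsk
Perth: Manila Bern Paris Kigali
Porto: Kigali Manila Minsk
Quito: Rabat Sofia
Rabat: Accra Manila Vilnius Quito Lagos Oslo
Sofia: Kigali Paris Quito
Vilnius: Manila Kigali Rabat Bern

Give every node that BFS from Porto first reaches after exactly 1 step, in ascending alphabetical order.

Kigali, Manila, Minsk

Level 0: Porto
Level 1: Kigali, Manila, Minsk
Level 2: Accra, Cairo, Hanoi, Oslo, Paris, Perth, Rabat, Sofia, Vilnius
Level 3: Bern, Lagos, Quito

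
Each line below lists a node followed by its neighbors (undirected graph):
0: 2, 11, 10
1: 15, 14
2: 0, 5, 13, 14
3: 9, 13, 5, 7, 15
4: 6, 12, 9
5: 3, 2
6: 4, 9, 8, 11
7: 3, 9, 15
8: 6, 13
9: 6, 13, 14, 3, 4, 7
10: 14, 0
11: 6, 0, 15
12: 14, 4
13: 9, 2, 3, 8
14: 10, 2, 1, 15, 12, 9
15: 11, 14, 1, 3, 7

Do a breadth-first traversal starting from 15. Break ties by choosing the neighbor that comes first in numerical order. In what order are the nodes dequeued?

Visit 15; enqueue 1, 3, 7, 11, 14 → queue [1, 3, 7, 11, 14]
Visit 1 → queue [3, 7, 11, 14]
Visit 3; enqueue 5, 9, 13 → queue [7, 11, 14, 5, 9, 13]
Visit 7 → queue [11, 14, 5, 9, 13]
Visit 11; enqueue 0, 6 → queue [14, 5, 9, 13, 0, 6]
Visit 14; enqueue 2, 10, 12 → queue [5, 9, 13, 0, 6, 2, 10, 12]
Visit 5 → queue [9, 13, 0, 6, 2, 10, 12]
Visit 9; enqueue 4 → queue [13, 0, 6, 2, 10, 12, 4]
Visit 13; enqueue 8 → queue [0, 6, 2, 10, 12, 4, 8]
Visit 0 → queue [6, 2, 10, 12, 4, 8]
Visit 6 → queue [2, 10, 12, 4, 8]
Visit 2 → queue [10, 12, 4, 8]
Visit 10 → queue [12, 4, 8]
Visit 12 → queue [4, 8]
Visit 4 → queue [8]
Visit 8 → queue []

15 -> 1 -> 3 -> 7 -> 11 -> 14 -> 5 -> 9 -> 13 -> 0 -> 6 -> 2 -> 10 -> 12 -> 4 -> 8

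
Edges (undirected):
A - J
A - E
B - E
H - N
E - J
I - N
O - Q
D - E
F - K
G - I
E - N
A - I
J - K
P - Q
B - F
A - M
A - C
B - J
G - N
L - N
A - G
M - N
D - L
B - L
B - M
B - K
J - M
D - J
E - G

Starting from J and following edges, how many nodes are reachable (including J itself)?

14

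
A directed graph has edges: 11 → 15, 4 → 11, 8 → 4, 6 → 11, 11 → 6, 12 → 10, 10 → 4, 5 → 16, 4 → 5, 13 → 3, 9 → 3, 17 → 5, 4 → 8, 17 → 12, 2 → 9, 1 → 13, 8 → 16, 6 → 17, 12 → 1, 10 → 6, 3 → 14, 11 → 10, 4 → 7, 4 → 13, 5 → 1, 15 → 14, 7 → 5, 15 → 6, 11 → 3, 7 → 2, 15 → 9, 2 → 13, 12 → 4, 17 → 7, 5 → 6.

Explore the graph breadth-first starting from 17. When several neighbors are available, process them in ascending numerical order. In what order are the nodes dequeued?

Visit 17; enqueue 5, 7, 12 → queue [5, 7, 12]
Visit 5; enqueue 1, 6, 16 → queue [7, 12, 1, 6, 16]
Visit 7; enqueue 2 → queue [12, 1, 6, 16, 2]
Visit 12; enqueue 4, 10 → queue [1, 6, 16, 2, 4, 10]
Visit 1; enqueue 13 → queue [6, 16, 2, 4, 10, 13]
Visit 6; enqueue 11 → queue [16, 2, 4, 10, 13, 11]
Visit 16 → queue [2, 4, 10, 13, 11]
Visit 2; enqueue 9 → queue [4, 10, 13, 11, 9]
Visit 4; enqueue 8 → queue [10, 13, 11, 9, 8]
Visit 10 → queue [13, 11, 9, 8]
Visit 13; enqueue 3 → queue [11, 9, 8, 3]
Visit 11; enqueue 15 → queue [9, 8, 3, 15]
Visit 9 → queue [8, 3, 15]
Visit 8 → queue [3, 15]
Visit 3; enqueue 14 → queue [15, 14]
Visit 15 → queue [14]
Visit 14 → queue []

17, 5, 7, 12, 1, 6, 16, 2, 4, 10, 13, 11, 9, 8, 3, 15, 14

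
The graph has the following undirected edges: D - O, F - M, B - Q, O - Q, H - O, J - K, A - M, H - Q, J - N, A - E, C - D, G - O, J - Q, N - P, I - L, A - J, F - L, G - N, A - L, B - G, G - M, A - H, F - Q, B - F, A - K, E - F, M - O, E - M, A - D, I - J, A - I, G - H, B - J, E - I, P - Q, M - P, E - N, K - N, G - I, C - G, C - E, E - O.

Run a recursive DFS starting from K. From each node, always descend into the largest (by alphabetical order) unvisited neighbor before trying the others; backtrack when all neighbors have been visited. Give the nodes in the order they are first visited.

K -> N -> P -> Q -> O -> M -> G -> I -> L -> F -> E -> C -> D -> A -> J -> B -> H

Visit K
K → N
N → P
P → Q
Q → O
O → M
M → G
G → I
I → L
L → F
F → E
E → C
C → D
D → A
A → J
J → B
A → H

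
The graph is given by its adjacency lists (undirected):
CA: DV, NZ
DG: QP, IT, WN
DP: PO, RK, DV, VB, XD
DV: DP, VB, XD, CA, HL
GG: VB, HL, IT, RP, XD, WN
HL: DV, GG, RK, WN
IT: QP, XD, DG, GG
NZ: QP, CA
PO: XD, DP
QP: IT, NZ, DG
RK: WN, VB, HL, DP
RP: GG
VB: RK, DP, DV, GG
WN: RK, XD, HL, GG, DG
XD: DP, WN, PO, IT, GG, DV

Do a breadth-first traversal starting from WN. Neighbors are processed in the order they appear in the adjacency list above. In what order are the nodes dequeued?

WN -> RK -> XD -> HL -> GG -> DG -> VB -> DP -> PO -> IT -> DV -> RP -> QP -> CA -> NZ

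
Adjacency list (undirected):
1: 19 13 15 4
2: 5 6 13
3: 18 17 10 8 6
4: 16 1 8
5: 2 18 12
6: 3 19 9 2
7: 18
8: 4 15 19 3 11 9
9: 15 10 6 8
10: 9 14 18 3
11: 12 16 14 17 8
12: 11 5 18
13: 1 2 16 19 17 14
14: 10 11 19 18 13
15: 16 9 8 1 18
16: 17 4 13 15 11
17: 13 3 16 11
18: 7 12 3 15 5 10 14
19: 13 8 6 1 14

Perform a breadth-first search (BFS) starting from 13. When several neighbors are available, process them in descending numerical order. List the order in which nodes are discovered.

Visit 13; enqueue 19, 17, 16, 14, 2, 1 → queue [19, 17, 16, 14, 2, 1]
Visit 19; enqueue 8, 6 → queue [17, 16, 14, 2, 1, 8, 6]
Visit 17; enqueue 11, 3 → queue [16, 14, 2, 1, 8, 6, 11, 3]
Visit 16; enqueue 15, 4 → queue [14, 2, 1, 8, 6, 11, 3, 15, 4]
Visit 14; enqueue 18, 10 → queue [2, 1, 8, 6, 11, 3, 15, 4, 18, 10]
Visit 2; enqueue 5 → queue [1, 8, 6, 11, 3, 15, 4, 18, 10, 5]
Visit 1 → queue [8, 6, 11, 3, 15, 4, 18, 10, 5]
Visit 8; enqueue 9 → queue [6, 11, 3, 15, 4, 18, 10, 5, 9]
Visit 6 → queue [11, 3, 15, 4, 18, 10, 5, 9]
Visit 11; enqueue 12 → queue [3, 15, 4, 18, 10, 5, 9, 12]
Visit 3 → queue [15, 4, 18, 10, 5, 9, 12]
Visit 15 → queue [4, 18, 10, 5, 9, 12]
Visit 4 → queue [18, 10, 5, 9, 12]
Visit 18; enqueue 7 → queue [10, 5, 9, 12, 7]
Visit 10 → queue [5, 9, 12, 7]
Visit 5 → queue [9, 12, 7]
Visit 9 → queue [12, 7]
Visit 12 → queue [7]
Visit 7 → queue []

13, 19, 17, 16, 14, 2, 1, 8, 6, 11, 3, 15, 4, 18, 10, 5, 9, 12, 7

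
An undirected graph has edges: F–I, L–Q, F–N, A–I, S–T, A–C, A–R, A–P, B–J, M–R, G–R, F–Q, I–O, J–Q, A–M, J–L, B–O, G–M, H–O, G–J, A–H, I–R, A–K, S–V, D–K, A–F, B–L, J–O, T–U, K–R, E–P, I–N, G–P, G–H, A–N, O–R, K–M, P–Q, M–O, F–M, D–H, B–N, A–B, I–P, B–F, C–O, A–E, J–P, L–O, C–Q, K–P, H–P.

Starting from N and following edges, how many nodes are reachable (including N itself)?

BFS from N visits: N, A, B, F, I, C, E, H, K, M, P, R, J, L, O, Q, D, G
Reachable nodes: 18 of 22 total.

18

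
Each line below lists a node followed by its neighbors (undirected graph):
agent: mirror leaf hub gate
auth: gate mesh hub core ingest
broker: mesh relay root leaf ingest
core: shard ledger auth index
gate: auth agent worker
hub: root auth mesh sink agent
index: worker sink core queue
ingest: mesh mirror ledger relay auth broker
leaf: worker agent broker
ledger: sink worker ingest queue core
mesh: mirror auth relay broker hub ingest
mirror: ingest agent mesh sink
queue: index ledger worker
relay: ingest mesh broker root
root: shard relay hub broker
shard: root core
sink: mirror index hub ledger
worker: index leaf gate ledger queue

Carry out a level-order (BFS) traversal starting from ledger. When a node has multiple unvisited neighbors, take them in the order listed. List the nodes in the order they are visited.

ledger → sink → worker → ingest → queue → core → mirror → index → hub → leaf → gate → mesh → relay → auth → broker → shard → agent → root

Visit ledger; enqueue sink, worker, ingest, queue, core → queue [sink, worker, ingest, queue, core]
Visit sink; enqueue mirror, index, hub → queue [worker, ingest, queue, core, mirror, index, hub]
Visit worker; enqueue leaf, gate → queue [ingest, queue, core, mirror, index, hub, leaf, gate]
Visit ingest; enqueue mesh, relay, auth, broker → queue [queue, core, mirror, index, hub, leaf, gate, mesh, relay, auth, broker]
Visit queue → queue [core, mirror, index, hub, leaf, gate, mesh, relay, auth, broker]
Visit core; enqueue shard → queue [mirror, index, hub, leaf, gate, mesh, relay, auth, broker, shard]
Visit mirror; enqueue agent → queue [index, hub, leaf, gate, mesh, relay, auth, broker, shard, agent]
Visit index → queue [hub, leaf, gate, mesh, relay, auth, broker, shard, agent]
Visit hub; enqueue root → queue [leaf, gate, mesh, relay, auth, broker, shard, agent, root]
Visit leaf → queue [gate, mesh, relay, auth, broker, shard, agent, root]
Visit gate → queue [mesh, relay, auth, broker, shard, agent, root]
Visit mesh → queue [relay, auth, broker, shard, agent, root]
Visit relay → queue [auth, broker, shard, agent, root]
Visit auth → queue [broker, shard, agent, root]
Visit broker → queue [shard, agent, root]
Visit shard → queue [agent, root]
Visit agent → queue [root]
Visit root → queue []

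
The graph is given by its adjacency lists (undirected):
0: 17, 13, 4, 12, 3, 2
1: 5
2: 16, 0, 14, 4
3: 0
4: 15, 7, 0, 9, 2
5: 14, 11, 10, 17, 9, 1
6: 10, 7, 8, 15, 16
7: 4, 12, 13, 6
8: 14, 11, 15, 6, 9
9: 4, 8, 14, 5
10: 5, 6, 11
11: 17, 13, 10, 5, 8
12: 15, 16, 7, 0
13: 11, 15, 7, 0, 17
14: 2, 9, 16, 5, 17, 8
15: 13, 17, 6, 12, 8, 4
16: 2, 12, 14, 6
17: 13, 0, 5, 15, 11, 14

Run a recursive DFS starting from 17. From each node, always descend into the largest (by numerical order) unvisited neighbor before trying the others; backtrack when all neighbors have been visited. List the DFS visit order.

17 -> 15 -> 13 -> 11 -> 10 -> 6 -> 16 -> 14 -> 9 -> 8 -> 5 -> 1 -> 4 -> 7 -> 12 -> 0 -> 3 -> 2

Visit 17
17 → 15
15 → 13
13 → 11
11 → 10
10 → 6
6 → 16
16 → 14
14 → 9
9 → 8
9 → 5
5 → 1
9 → 4
4 → 7
7 → 12
12 → 0
0 → 3
0 → 2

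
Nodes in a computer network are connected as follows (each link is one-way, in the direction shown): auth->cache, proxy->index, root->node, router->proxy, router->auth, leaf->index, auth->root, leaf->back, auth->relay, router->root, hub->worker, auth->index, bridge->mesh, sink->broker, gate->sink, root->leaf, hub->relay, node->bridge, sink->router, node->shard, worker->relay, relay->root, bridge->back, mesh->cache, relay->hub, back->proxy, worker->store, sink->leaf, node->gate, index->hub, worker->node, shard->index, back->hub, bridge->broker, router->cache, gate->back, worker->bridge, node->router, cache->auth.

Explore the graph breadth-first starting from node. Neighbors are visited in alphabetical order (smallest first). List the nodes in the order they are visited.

Visit node; enqueue bridge, gate, router, shard → queue [bridge, gate, router, shard]
Visit bridge; enqueue back, broker, mesh → queue [gate, router, shard, back, broker, mesh]
Visit gate; enqueue sink → queue [router, shard, back, broker, mesh, sink]
Visit router; enqueue auth, cache, proxy, root → queue [shard, back, broker, mesh, sink, auth, cache, proxy, root]
Visit shard; enqueue index → queue [back, broker, mesh, sink, auth, cache, proxy, root, index]
Visit back; enqueue hub → queue [broker, mesh, sink, auth, cache, proxy, root, index, hub]
Visit broker → queue [mesh, sink, auth, cache, proxy, root, index, hub]
Visit mesh → queue [sink, auth, cache, proxy, root, index, hub]
Visit sink; enqueue leaf → queue [auth, cache, proxy, root, index, hub, leaf]
Visit auth; enqueue relay → queue [cache, proxy, root, index, hub, leaf, relay]
Visit cache → queue [proxy, root, index, hub, leaf, relay]
Visit proxy → queue [root, index, hub, leaf, relay]
Visit root → queue [index, hub, leaf, relay]
Visit index → queue [hub, leaf, relay]
Visit hub; enqueue worker → queue [leaf, relay, worker]
Visit leaf → queue [relay, worker]
Visit relay → queue [worker]
Visit worker; enqueue store → queue [store]
Visit store → queue []

node, bridge, gate, router, shard, back, broker, mesh, sink, auth, cache, proxy, root, index, hub, leaf, relay, worker, store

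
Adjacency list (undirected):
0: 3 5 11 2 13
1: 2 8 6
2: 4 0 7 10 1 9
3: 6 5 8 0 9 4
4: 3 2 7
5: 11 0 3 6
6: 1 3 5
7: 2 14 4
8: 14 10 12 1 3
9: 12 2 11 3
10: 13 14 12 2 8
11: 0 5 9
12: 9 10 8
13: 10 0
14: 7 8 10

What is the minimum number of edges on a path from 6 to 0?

2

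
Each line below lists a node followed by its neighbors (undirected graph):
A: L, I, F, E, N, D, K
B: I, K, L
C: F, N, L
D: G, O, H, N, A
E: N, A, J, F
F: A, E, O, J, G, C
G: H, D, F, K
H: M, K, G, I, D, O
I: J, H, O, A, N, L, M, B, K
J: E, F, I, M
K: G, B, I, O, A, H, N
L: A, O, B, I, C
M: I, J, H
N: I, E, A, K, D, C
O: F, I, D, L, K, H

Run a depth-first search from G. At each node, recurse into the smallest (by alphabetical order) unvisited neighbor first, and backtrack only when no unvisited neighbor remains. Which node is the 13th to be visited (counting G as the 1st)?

O

Visit G
G → D
D → A
A → E
E → F
F → C
C → L
L → B
B → I
I → H
H → K
K → N
K → O
H → M
M → J

Visit order: G, D, A, E, F, C, L, B, I, H, K, N, O, M, J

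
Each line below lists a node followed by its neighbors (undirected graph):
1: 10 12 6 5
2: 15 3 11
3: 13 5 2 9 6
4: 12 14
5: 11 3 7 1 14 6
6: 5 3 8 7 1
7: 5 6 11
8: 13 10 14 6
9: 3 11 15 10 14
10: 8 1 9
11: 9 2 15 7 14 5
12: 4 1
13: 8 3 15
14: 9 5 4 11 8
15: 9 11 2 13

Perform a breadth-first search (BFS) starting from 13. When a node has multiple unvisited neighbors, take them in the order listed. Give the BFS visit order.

Visit 13; enqueue 8, 3, 15 → queue [8, 3, 15]
Visit 8; enqueue 10, 14, 6 → queue [3, 15, 10, 14, 6]
Visit 3; enqueue 5, 2, 9 → queue [15, 10, 14, 6, 5, 2, 9]
Visit 15; enqueue 11 → queue [10, 14, 6, 5, 2, 9, 11]
Visit 10; enqueue 1 → queue [14, 6, 5, 2, 9, 11, 1]
Visit 14; enqueue 4 → queue [6, 5, 2, 9, 11, 1, 4]
Visit 6; enqueue 7 → queue [5, 2, 9, 11, 1, 4, 7]
Visit 5 → queue [2, 9, 11, 1, 4, 7]
Visit 2 → queue [9, 11, 1, 4, 7]
Visit 9 → queue [11, 1, 4, 7]
Visit 11 → queue [1, 4, 7]
Visit 1; enqueue 12 → queue [4, 7, 12]
Visit 4 → queue [7, 12]
Visit 7 → queue [12]
Visit 12 → queue []

13 -> 8 -> 3 -> 15 -> 10 -> 14 -> 6 -> 5 -> 2 -> 9 -> 11 -> 1 -> 4 -> 7 -> 12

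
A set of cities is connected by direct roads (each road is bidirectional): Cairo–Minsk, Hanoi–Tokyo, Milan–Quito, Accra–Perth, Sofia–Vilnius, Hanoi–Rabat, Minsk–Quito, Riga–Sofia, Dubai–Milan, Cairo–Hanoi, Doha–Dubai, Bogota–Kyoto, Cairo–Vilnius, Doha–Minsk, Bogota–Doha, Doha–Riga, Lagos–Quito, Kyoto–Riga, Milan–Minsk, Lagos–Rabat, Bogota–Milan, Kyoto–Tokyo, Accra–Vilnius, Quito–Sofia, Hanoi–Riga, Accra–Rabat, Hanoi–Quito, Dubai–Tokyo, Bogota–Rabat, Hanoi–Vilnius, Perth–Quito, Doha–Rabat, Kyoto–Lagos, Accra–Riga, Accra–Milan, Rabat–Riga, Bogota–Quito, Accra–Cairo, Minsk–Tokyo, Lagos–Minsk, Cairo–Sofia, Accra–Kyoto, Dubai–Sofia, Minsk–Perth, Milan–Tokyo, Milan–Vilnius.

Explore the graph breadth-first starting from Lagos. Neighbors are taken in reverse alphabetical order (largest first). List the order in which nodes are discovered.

Visit Lagos; enqueue Rabat, Quito, Minsk, Kyoto → queue [Rabat, Quito, Minsk, Kyoto]
Visit Rabat; enqueue Riga, Hanoi, Doha, Bogota, Accra → queue [Quito, Minsk, Kyoto, Riga, Hanoi, Doha, Bogota, Accra]
Visit Quito; enqueue Sofia, Perth, Milan → queue [Minsk, Kyoto, Riga, Hanoi, Doha, Bogota, Accra, Sofia, Perth, Milan]
Visit Minsk; enqueue Tokyo, Cairo → queue [Kyoto, Riga, Hanoi, Doha, Bogota, Accra, Sofia, Perth, Milan, Tokyo, Cairo]
Visit Kyoto → queue [Riga, Hanoi, Doha, Bogota, Accra, Sofia, Perth, Milan, Tokyo, Cairo]
Visit Riga → queue [Hanoi, Doha, Bogota, Accra, Sofia, Perth, Milan, Tokyo, Cairo]
Visit Hanoi; enqueue Vilnius → queue [Doha, Bogota, Accra, Sofia, Perth, Milan, Tokyo, Cairo, Vilnius]
Visit Doha; enqueue Dubai → queue [Bogota, Accra, Sofia, Perth, Milan, Tokyo, Cairo, Vilnius, Dubai]
Visit Bogota → queue [Accra, Sofia, Perth, Milan, Tokyo, Cairo, Vilnius, Dubai]
Visit Accra → queue [Sofia, Perth, Milan, Tokyo, Cairo, Vilnius, Dubai]
Visit Sofia → queue [Perth, Milan, Tokyo, Cairo, Vilnius, Dubai]
Visit Perth → queue [Milan, Tokyo, Cairo, Vilnius, Dubai]
Visit Milan → queue [Tokyo, Cairo, Vilnius, Dubai]
Visit Tokyo → queue [Cairo, Vilnius, Dubai]
Visit Cairo → queue [Vilnius, Dubai]
Visit Vilnius → queue [Dubai]
Visit Dubai → queue []

Lagos -> Rabat -> Quito -> Minsk -> Kyoto -> Riga -> Hanoi -> Doha -> Bogota -> Accra -> Sofia -> Perth -> Milan -> Tokyo -> Cairo -> Vilnius -> Dubai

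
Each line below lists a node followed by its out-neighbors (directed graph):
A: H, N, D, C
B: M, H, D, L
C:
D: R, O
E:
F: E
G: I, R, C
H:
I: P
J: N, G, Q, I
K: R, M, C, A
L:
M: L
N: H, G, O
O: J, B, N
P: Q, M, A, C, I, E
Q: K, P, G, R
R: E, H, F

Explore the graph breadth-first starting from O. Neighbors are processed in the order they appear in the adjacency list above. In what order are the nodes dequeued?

O, J, B, N, G, Q, I, M, H, D, L, R, C, K, P, E, F, A

Visit O; enqueue J, B, N → queue [J, B, N]
Visit J; enqueue G, Q, I → queue [B, N, G, Q, I]
Visit B; enqueue M, H, D, L → queue [N, G, Q, I, M, H, D, L]
Visit N → queue [G, Q, I, M, H, D, L]
Visit G; enqueue R, C → queue [Q, I, M, H, D, L, R, C]
Visit Q; enqueue K, P → queue [I, M, H, D, L, R, C, K, P]
Visit I → queue [M, H, D, L, R, C, K, P]
Visit M → queue [H, D, L, R, C, K, P]
Visit H → queue [D, L, R, C, K, P]
Visit D → queue [L, R, C, K, P]
Visit L → queue [R, C, K, P]
Visit R; enqueue E, F → queue [C, K, P, E, F]
Visit C → queue [K, P, E, F]
Visit K; enqueue A → queue [P, E, F, A]
Visit P → queue [E, F, A]
Visit E → queue [F, A]
Visit F → queue [A]
Visit A → queue []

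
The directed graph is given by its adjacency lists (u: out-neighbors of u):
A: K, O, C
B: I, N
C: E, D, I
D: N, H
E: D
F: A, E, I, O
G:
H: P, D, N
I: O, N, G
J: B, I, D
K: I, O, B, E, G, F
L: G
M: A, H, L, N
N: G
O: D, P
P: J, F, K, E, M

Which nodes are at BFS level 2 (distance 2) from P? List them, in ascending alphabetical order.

A, B, D, G, H, I, L, N, O

Level 0: P
Level 1: E, F, J, K, M
Level 2: A, B, D, G, H, I, L, N, O
Level 3: C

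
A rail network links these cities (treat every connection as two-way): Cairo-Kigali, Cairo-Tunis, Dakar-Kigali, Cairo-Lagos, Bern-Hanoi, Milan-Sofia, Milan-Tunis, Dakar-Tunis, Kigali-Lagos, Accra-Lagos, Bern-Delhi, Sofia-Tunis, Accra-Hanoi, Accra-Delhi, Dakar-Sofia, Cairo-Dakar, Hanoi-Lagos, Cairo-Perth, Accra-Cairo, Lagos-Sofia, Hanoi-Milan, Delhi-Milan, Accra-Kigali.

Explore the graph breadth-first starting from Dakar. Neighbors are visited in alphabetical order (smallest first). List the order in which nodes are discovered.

Visit Dakar; enqueue Cairo, Kigali, Sofia, Tunis → queue [Cairo, Kigali, Sofia, Tunis]
Visit Cairo; enqueue Accra, Lagos, Perth → queue [Kigali, Sofia, Tunis, Accra, Lagos, Perth]
Visit Kigali → queue [Sofia, Tunis, Accra, Lagos, Perth]
Visit Sofia; enqueue Milan → queue [Tunis, Accra, Lagos, Perth, Milan]
Visit Tunis → queue [Accra, Lagos, Perth, Milan]
Visit Accra; enqueue Delhi, Hanoi → queue [Lagos, Perth, Milan, Delhi, Hanoi]
Visit Lagos → queue [Perth, Milan, Delhi, Hanoi]
Visit Perth → queue [Milan, Delhi, Hanoi]
Visit Milan → queue [Delhi, Hanoi]
Visit Delhi; enqueue Bern → queue [Hanoi, Bern]
Visit Hanoi → queue [Bern]
Visit Bern → queue []

Dakar → Cairo → Kigali → Sofia → Tunis → Accra → Lagos → Perth → Milan → Delhi → Hanoi → Bern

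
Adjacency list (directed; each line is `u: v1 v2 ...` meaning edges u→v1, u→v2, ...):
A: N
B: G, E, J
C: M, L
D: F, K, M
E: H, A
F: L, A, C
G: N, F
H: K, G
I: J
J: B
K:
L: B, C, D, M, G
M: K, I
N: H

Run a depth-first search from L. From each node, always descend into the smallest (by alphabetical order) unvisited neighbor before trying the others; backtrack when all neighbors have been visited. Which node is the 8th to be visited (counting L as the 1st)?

F

Visit L
L → B
B → E
E → A
A → N
N → H
H → G
G → F
F → C
C → M
M → I
I → J
M → K
L → D

Visit order: L, B, E, A, N, H, G, F, C, M, I, J, K, D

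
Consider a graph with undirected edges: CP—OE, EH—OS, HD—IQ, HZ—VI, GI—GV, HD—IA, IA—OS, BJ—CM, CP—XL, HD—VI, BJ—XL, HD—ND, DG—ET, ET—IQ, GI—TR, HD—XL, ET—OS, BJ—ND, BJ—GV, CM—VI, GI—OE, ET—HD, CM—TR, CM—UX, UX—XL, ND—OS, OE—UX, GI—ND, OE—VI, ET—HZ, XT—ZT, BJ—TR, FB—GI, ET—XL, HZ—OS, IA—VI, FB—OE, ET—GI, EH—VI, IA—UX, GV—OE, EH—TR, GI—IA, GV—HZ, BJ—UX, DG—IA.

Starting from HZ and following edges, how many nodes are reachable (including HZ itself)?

20

BFS from HZ visits: HZ, ET, GV, OS, VI, DG, GI, HD, IQ, XL, BJ, OE, EH, IA, ND, CM, FB, TR, CP, UX
Reachable nodes: 20 of 22 total.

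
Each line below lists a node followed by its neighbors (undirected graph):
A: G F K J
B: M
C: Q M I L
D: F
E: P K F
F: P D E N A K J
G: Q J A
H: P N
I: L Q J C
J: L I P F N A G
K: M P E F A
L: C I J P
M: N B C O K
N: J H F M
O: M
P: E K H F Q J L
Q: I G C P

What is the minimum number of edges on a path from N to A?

Level 0: N
Level 1: F, H, J, M
Level 2: A, B, C, D, E, G, I, K, L, O, P
Level 3: Q
A first appears at level 2.

2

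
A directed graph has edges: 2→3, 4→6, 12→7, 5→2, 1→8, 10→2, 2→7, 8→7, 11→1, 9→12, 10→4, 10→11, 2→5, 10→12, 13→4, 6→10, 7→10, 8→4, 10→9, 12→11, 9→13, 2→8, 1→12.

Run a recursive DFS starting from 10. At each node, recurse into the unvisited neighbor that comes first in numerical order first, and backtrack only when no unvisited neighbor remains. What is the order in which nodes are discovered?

10, 2, 3, 5, 7, 8, 4, 6, 9, 12, 11, 1, 13

Visit 10
10 → 2
2 → 3
2 → 5
2 → 7
2 → 8
8 → 4
4 → 6
10 → 9
9 → 12
12 → 11
11 → 1
9 → 13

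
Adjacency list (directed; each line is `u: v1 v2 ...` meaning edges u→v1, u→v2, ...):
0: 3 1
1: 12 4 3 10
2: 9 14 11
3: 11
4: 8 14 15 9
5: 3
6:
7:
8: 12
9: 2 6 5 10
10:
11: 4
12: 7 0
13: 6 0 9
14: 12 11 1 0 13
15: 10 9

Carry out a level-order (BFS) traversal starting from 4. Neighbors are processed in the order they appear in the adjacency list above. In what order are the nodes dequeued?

4 -> 8 -> 14 -> 15 -> 9 -> 12 -> 11 -> 1 -> 0 -> 13 -> 10 -> 2 -> 6 -> 5 -> 7 -> 3

Visit 4; enqueue 8, 14, 15, 9 → queue [8, 14, 15, 9]
Visit 8; enqueue 12 → queue [14, 15, 9, 12]
Visit 14; enqueue 11, 1, 0, 13 → queue [15, 9, 12, 11, 1, 0, 13]
Visit 15; enqueue 10 → queue [9, 12, 11, 1, 0, 13, 10]
Visit 9; enqueue 2, 6, 5 → queue [12, 11, 1, 0, 13, 10, 2, 6, 5]
Visit 12; enqueue 7 → queue [11, 1, 0, 13, 10, 2, 6, 5, 7]
Visit 11 → queue [1, 0, 13, 10, 2, 6, 5, 7]
Visit 1; enqueue 3 → queue [0, 13, 10, 2, 6, 5, 7, 3]
Visit 0 → queue [13, 10, 2, 6, 5, 7, 3]
Visit 13 → queue [10, 2, 6, 5, 7, 3]
Visit 10 → queue [2, 6, 5, 7, 3]
Visit 2 → queue [6, 5, 7, 3]
Visit 6 → queue [5, 7, 3]
Visit 5 → queue [7, 3]
Visit 7 → queue [3]
Visit 3 → queue []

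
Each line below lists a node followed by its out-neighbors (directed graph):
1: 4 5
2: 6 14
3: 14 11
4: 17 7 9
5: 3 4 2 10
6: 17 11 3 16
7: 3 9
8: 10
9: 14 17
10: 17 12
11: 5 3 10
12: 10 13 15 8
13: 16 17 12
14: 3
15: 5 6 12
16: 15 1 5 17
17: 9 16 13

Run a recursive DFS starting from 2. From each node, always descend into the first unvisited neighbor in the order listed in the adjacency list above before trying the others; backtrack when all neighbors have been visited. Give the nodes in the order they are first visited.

2 -> 6 -> 17 -> 9 -> 14 -> 3 -> 11 -> 5 -> 4 -> 7 -> 10 -> 12 -> 13 -> 16 -> 15 -> 1 -> 8

Visit 2
2 → 6
6 → 17
17 → 9
9 → 14
14 → 3
3 → 11
11 → 5
5 → 4
4 → 7
5 → 10
10 → 12
12 → 13
13 → 16
16 → 15
16 → 1
12 → 8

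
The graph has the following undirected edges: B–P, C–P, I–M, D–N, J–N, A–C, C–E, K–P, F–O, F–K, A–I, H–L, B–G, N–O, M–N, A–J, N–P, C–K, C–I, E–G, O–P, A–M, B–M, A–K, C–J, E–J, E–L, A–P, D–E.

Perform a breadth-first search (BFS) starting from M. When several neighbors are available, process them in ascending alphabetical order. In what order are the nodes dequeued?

Visit M; enqueue A, B, I, N → queue [A, B, I, N]
Visit A; enqueue C, J, K, P → queue [B, I, N, C, J, K, P]
Visit B; enqueue G → queue [I, N, C, J, K, P, G]
Visit I → queue [N, C, J, K, P, G]
Visit N; enqueue D, O → queue [C, J, K, P, G, D, O]
Visit C; enqueue E → queue [J, K, P, G, D, O, E]
Visit J → queue [K, P, G, D, O, E]
Visit K; enqueue F → queue [P, G, D, O, E, F]
Visit P → queue [G, D, O, E, F]
Visit G → queue [D, O, E, F]
Visit D → queue [O, E, F]
Visit O → queue [E, F]
Visit E; enqueue L → queue [F, L]
Visit F → queue [L]
Visit L; enqueue H → queue [H]
Visit H → queue []

M → A → B → I → N → C → J → K → P → G → D → O → E → F → L → H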